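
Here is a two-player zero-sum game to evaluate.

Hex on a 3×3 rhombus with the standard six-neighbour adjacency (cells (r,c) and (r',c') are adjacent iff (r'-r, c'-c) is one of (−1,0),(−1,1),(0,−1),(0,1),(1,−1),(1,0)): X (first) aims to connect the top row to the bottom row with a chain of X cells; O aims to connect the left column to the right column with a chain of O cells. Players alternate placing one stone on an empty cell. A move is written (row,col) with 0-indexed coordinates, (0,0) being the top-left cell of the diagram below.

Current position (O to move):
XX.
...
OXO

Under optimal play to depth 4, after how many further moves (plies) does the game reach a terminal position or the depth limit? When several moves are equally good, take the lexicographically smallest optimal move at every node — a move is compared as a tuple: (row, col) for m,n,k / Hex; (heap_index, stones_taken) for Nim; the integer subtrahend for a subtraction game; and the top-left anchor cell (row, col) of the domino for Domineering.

p1 O@[XX./.../OXO]: (0,2)[XXO/.../OXO]-1 (1,0)[XX./O../OXO]-1 (1,1)[XX./.O./OXO]+1* (1,2)[XX./..O/OXO]-1
p2 X@[XX./.O./OXO]: (0,2)[XXX/.O./OXO]-1* (1,0)[XX./XO./OXO]-1 (1,2)[XX./.OX/OXO]-1
p3 O@[XXX/.O./OXO]: (1,0)[XXX/OO./OXO]-1 (1,2)[XXX/.OO/OXO]+1*
p4 X@[XXX/.OO/OXO] terminal -1; root [XX./.../OXO] d4

PV length from [XX./.../OXO]: 3 plies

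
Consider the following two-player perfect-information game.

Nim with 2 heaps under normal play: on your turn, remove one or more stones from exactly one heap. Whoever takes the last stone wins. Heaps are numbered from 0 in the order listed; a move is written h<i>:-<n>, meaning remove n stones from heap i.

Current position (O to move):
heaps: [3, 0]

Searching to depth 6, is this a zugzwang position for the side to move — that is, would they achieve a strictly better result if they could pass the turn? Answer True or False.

zugzwang((3,0), O) = False

p1 O@[(3,0)]: h0:-1[(2,0)]-1 h0:-2[(1,0)]-1 h0:-3[(0,0)]+1*
p2 X@[(0,0)] terminal -1; root [(3,0)] d6
if O skipped the turn, X would face:
~ p1 X@[(3,0)]: h0:-1[(2,0)]-1 h0:-2[(1,0)]-1 h0:-3[(0,0)]+1*
~ p2 O@[(0,0)] terminal -1; root [(3,0)] d6
compare (O): move=+1 vs pass=-1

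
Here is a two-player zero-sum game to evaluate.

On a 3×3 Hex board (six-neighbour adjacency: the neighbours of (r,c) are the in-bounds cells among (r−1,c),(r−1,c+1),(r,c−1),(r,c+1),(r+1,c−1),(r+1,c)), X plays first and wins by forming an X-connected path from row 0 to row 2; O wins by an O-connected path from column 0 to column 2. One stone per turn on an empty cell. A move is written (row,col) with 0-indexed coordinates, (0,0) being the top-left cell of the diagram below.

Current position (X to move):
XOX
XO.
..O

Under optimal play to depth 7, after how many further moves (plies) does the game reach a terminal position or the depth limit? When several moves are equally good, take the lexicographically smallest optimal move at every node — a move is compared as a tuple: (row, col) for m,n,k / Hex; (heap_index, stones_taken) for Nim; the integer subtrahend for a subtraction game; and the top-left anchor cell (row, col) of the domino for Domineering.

PV length from [XOX/XO./..O]: 3 plies

ply 1, X at XOX/XO./..O | (1,2)=+1→XOX/XOX/..O*; (2,0)=+1→XOX/XO./X.O; (2,1)=+1→XOX/XO./.XO
ply 2, O at XOX/XOX/..O | (2,0)=-1→XOX/XOX/O.O*; (2,1)=-1→XOX/XOX/.OO
ply 3, X at XOX/XOX/O.O | (2,1)=+1→XOX/XOX/OXO*
ply 4: XOX/XOX/OXO is terminal -1 (O); from XOX/XO./..O depth 7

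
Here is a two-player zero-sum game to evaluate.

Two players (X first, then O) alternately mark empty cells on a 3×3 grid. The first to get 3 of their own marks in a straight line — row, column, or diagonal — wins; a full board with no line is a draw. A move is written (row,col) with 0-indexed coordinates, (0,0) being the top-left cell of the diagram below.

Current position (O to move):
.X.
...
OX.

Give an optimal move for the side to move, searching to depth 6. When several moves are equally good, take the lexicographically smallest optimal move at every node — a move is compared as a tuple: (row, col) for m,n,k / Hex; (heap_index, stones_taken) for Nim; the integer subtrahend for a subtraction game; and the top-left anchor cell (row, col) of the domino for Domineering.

O's best at [.X./.../OX.]: (1,1)

[.X./.../OX.] O move#1: (0,0):-1/OX./.../OX., (0,2):-1/.XO/.../OX., (1,0):-1/.X./O../OX., (1,1):+1/.X./.O./OX.*, (1,2):-1/.X./..O/OX., (2,2):-1/.X./.../OXO
[.X./.O./OX.] X move#2: (0,0):-1/XX./.O./OX.*, (0,2):-1/.XX/.O./OX., (1,0):-1/.X./XO./OX., (1,2):-1/.X./.OX/OX., (2,2):-1/.X./.O./OXX
[XX./.O./OX.] O move#3: (0,2):+1/XXO/.O./OX.*, (1,0):-1/XX./OO./OX., (1,2):-1/XX./.OO/OX., (2,2):-1/XX./.O./OXO
[XXO/.O./OX.] end (terminal -1, X#4); searched .X./.../OX. to 6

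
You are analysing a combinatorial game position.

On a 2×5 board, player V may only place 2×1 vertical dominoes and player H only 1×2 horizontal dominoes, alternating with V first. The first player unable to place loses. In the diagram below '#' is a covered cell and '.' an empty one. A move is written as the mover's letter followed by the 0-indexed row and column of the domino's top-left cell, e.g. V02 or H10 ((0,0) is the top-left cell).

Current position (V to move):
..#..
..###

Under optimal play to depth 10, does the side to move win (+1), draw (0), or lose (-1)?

value(..#../..###, V) = +1

p1 V@[..#../..###]: V00[#.#../#.###]+1* V01[.##../.####]+1
p2 H@[#.#../#.###]: H03[#.###/#.###]-1*
p3 V@[#.###/#.###]: V01[#####/#####]+1*
p4 H@[#####/#####] terminal -1; root [..#../..###] d10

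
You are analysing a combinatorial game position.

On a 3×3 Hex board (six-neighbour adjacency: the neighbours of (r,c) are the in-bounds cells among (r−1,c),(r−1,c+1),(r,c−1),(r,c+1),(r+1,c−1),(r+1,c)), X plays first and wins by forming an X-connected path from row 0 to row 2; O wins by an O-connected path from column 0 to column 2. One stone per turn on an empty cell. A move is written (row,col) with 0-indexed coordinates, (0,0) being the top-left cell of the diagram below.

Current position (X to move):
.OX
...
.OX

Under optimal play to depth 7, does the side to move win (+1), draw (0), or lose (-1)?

value(.OX/.../.OX, X) = +1

ply 1, X at .OX/.../.OX | (0,0)=+1→XOX/.../.OX*; (1,0)=+1→.OX/X../.OX; (1,1)=+1→.OX/.X./.OX; (1,2)=+1→.OX/..X/.OX; (2,0)=+1→.OX/.../XOX
ply 2, O at XOX/.../.OX | (1,0)=-1→XOX/O../.OX*; (1,1)=-1→XOX/.O./.OX; (1,2)=-1→XOX/..O/.OX; (2,0)=-1→XOX/.../OOX
ply 3, X at XOX/O../.OX | (1,1)=+1→XOX/OX./.OX*; (1,2)=+1→XOX/O.X/.OX; (2,0)=+1→XOX/O../XOX
ply 4, O at XOX/OX./.OX | (1,2)=-1→XOX/OXO/.OX*; (2,0)=-1→XOX/OX./OOX
ply 5, X at XOX/OXO/.OX | (2,0)=+1→XOX/OXO/XOX*
ply 6: XOX/OXO/XOX is terminal -1 (O); from .OX/.../.OX depth 7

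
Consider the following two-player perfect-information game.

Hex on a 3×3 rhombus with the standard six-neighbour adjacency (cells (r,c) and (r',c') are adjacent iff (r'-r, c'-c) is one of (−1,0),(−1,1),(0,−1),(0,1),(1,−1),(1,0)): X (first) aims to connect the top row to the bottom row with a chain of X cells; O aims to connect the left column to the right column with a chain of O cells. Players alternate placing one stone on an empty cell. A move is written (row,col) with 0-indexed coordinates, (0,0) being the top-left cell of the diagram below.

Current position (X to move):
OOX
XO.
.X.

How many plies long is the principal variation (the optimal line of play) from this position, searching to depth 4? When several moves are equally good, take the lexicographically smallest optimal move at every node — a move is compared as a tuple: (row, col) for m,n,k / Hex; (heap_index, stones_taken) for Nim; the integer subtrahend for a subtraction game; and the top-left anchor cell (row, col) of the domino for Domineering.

ply 1, X at OOX/XO./.X. | (1,2)=+1→OOX/XOX/.X.*; (2,0)=-1→OOX/XO./XX.; (2,2)=-1→OOX/XO./.XX
ply 2: OOX/XOX/.X. is terminal -1 (O); from OOX/XO./.X. depth 4

PV length from [OOX/XO./.X.]: 1 ply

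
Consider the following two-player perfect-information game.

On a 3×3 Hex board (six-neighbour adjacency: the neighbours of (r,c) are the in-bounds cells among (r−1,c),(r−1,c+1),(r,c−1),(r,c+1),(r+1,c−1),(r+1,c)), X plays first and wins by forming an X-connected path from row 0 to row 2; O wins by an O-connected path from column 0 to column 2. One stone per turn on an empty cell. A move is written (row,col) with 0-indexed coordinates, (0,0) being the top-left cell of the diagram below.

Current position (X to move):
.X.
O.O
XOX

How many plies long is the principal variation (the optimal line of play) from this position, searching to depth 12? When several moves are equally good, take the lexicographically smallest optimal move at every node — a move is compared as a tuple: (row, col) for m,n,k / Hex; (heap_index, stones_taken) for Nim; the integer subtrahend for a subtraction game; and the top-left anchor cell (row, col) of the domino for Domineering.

PV length from [.X./O.O/XOX]: 1 ply

[.X./O.O/XOX] X move#1: (0,0):-1/XX./O.O/XOX, (0,2):-1/.XX/O.O/XOX, (1,1):+1/.X./OXO/XOX*
[.X./OXO/XOX] end (terminal -1, O#2); searched .X./O.O/XOX to 12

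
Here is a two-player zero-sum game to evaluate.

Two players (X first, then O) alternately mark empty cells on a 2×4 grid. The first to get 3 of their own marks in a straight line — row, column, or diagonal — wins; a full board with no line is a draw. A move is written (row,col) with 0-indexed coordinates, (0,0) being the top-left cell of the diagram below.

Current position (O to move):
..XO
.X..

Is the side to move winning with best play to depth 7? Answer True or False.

ply 1, O at ..XO/.X.. | (0,0)=-1→O.XO/.X..; (0,1)=-1→.OXO/.X..; (1,0)=+0→..XO/OX..*; (1,2)=+0→..XO/.XO.; (1,3)=+0→..XO/.X.O
ply 2, X at ..XO/OX.. | (0,0)=+0→X.XO/OX..*; (0,1)=+0→.XXO/OX..; (1,2)=+0→..XO/OXX.; (1,3)=+0→..XO/OX.X
ply 3, O at X.XO/OX.. | (0,1)=+0→XOXO/OX..*; (1,2)=-1→X.XO/OXO.; (1,3)=-1→X.XO/OX.O
ply 4, X at XOXO/OX.. | (1,2)=+0→XOXO/OXX.*; (1,3)=+0→XOXO/OX.X
ply 5, O at XOXO/OXX. | (1,3)=+0→XOXO/OXXO*
ply 6: XOXO/OXXO is terminal +0 (X); from ..XO/.X.. depth 7

O winning at [..XO/.X..]: False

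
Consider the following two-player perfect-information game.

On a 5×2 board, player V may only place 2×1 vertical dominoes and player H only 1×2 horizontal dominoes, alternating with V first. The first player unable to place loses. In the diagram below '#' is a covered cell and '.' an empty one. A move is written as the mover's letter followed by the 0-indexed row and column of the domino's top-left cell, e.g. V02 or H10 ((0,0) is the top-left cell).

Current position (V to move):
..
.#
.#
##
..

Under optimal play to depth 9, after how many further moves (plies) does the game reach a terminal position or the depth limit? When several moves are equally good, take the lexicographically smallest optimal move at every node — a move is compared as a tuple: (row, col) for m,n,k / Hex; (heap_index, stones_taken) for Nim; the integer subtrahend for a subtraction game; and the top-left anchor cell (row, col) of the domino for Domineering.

[../.#/.#/##/..] V move#1: V00:-1/#./##/.#/##/..*, V10:-1/../##/##/##/..
[#./##/.#/##/..] H move#2: H40:+1/#./##/.#/##/##*
[#./##/.#/##/##] end (terminal -1, V#3); searched ../.#/.#/##/.. to 9

PV length from [../.#/.#/##/..]: 2 plies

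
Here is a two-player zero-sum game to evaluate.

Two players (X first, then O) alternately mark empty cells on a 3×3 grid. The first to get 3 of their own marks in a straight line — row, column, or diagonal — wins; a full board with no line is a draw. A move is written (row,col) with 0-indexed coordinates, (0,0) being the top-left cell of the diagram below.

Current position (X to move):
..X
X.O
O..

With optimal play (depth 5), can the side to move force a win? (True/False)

p1 X@[..X/X.O/O..]: (0,0)[X.X/X.O/O..]+0* (0,1)[.XX/X.O/O..]+0 (1,1)[..X/XXO/O..]+0 (2,1)[..X/X.O/OX.]+0 (2,2)[..X/X.O/O.X]+0
p2 O@[X.X/X.O/O..]: (0,1)[XOX/X.O/O..]+0* (1,1)[X.X/XOO/O..]-1 (2,1)[X.X/X.O/OO.]-1 (2,2)[X.X/X.O/O.O]-1
p3 X@[XOX/X.O/O..]: (1,1)[XOX/XXO/O..]+0* (2,1)[XOX/X.O/OX.]+0 (2,2)[XOX/X.O/O.X]+0
p4 O@[XOX/XXO/O..]: (2,1)[XOX/XXO/OO.]-1 (2,2)[XOX/XXO/O.O]+0*
p5 X@[XOX/XXO/O.O]: (2,1)[XOX/XXO/OXO]+0*
p6 O@[XOX/XXO/OXO] terminal +0; root [..X/X.O/O..] d5

X winning at [..X/X.O/O..]: False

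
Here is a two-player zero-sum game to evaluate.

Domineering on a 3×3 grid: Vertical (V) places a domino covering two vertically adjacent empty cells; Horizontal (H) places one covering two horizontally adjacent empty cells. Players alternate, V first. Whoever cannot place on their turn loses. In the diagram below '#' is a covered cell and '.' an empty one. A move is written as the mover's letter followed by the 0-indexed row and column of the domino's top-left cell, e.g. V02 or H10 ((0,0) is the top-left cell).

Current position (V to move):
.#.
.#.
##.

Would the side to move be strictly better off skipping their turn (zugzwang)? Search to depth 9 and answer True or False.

zugzwang(.#./.#./##., V) = False

[.#./.#./##.] V move#1: V00:+1/##./##./##.*, V02:+1/.##/.##/##., V12:+1/.#./.##/###
[##./##./##.] end (terminal -1, H#2); searched .#./.#./##. to 9
pass branch (H moves first from the same position):
  | [.#./.#./##.] end (terminal -1, H#1); searched .#./.#./##. to 9
V moving scores +1; V passing scores +1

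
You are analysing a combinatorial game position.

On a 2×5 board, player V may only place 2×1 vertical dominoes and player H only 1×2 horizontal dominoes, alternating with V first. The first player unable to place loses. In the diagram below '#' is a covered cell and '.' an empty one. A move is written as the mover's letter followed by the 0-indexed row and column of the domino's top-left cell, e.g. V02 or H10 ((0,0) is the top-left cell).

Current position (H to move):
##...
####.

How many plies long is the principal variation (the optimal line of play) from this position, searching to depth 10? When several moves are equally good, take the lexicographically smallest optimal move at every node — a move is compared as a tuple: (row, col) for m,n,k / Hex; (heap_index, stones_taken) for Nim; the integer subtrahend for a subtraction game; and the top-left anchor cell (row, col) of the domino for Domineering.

p1 H@[##.../####.]: H02[####./####.]-1 H03[##.##/####.]+1*
p2 V@[##.##/####.] terminal -1; root [##.../####.] d10

PV length from [##.../####.]: 1 ply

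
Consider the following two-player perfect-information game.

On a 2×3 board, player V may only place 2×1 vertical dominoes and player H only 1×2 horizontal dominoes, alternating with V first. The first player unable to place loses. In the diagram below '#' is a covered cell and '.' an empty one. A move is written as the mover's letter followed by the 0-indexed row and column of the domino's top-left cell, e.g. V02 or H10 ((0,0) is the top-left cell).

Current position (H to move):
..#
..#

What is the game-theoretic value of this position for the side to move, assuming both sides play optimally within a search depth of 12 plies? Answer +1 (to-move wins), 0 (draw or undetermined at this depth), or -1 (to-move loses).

value(..#/..#, H) = +1

[..#/..#] H move#1: H00:+1/###/..#*, H10:+1/..#/###
[###/..#] end (terminal -1, V#2); searched ..#/..# to 12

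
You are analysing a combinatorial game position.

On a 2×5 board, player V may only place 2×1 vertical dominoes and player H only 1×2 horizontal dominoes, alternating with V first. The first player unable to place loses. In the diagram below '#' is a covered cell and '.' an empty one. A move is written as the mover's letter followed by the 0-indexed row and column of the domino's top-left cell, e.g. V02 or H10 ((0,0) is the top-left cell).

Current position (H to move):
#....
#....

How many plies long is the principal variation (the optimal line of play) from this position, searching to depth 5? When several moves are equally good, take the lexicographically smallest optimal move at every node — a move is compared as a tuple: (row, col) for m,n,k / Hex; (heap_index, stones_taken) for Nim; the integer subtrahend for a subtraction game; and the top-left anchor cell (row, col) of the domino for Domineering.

PV length from [#..../#....]: 3 plies

ply 1, H at #..../#.... | H01=-1→###../#....; H02=+1→#.##./#....*; H03=-1→#..##/#....; H11=-1→#..../###..; H12=+1→#..../#.##.; H13=-1→#..../#..##
ply 2, V at #.##./#.... | V01=-1→####./##...*; V04=-1→#.###/#...#
ply 3, H at ####./##... | H12=-1→####./####.; H13=+1→####./##.##*
ply 4: ####./##.## is terminal -1 (V); from #..../#.... depth 5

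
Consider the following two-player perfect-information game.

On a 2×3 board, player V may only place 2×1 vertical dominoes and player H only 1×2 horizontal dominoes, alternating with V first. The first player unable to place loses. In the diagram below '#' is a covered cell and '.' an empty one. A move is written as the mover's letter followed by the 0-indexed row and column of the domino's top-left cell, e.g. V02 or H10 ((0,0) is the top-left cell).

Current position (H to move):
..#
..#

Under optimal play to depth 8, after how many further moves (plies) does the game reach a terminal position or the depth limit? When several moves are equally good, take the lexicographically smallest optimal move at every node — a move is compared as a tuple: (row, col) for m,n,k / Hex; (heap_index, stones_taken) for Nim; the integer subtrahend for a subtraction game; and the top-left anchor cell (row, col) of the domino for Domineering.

p1 H@[..#/..#]: H00[###/..#]+1* H10[..#/###]+1
p2 V@[###/..#] terminal -1; root [..#/..#] d8

PV length from [..#/..#]: 1 ply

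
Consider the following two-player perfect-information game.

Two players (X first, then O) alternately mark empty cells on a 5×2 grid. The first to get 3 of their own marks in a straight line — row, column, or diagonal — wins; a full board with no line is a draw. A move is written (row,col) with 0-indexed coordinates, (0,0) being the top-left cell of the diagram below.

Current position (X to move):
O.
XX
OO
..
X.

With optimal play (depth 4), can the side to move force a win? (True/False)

X winning at [O./XX/OO/../X.]: False

[O./XX/OO/../X.] X move#1: (0,1):+0/OX/XX/OO/../X.*, (3,0):+0/O./XX/OO/X./X., (3,1):+0/O./XX/OO/.X/X., (4,1):+0/O./XX/OO/../XX
[OX/XX/OO/../X.] O move#2: (3,0):+0/OX/XX/OO/O./X.*, (3,1):+0/OX/XX/OO/.O/X., (4,1):+0/OX/XX/OO/../XO
[OX/XX/OO/O./X.] X move#3: (3,1):+0/OX/XX/OO/OX/X.*, (4,1):+0/OX/XX/OO/O./XX
[OX/XX/OO/OX/X.] O move#4: (4,1):+0/OX/XX/OO/OX/XO*
[OX/XX/OO/OX/XO] end (terminal +0, X#5); searched O./XX/OO/../X. to 4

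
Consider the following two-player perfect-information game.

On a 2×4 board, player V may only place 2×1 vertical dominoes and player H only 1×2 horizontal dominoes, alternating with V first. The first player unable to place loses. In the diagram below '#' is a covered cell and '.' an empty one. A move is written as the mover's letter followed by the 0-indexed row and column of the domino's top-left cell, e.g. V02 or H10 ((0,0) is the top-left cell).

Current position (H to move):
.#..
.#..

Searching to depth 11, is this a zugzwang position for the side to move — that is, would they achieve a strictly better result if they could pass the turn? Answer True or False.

zugzwang(.#../.#.., H) = False

ply 1, H at .#../.#.. | H02=+1→.###/.#..*; H12=+1→.#../.###
ply 2, V at .###/.#.. | V00=-1→####/##..*
ply 3, H at ####/##.. | H12=+1→####/####*
ply 4: ####/#### is terminal -1 (V); from .#../.#.. depth 11
if H skipped the turn, V would face:
~ ply 1, V at .#../.#.. | V00=-1→##../##..; V02=+1→.##./.##.*; V03=+1→.#.#/.#.#
~ ply 2: .##./.##. is terminal -1 (H); from .#../.#.. depth 11
compare (H): move=+1 vs pass=-1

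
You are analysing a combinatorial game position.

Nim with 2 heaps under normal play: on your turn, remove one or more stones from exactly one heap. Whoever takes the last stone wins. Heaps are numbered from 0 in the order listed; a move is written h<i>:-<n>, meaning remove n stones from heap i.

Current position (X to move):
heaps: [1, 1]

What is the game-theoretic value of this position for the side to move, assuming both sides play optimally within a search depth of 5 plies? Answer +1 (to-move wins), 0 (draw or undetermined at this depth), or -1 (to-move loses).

p1 X@[(1,1)]: h0:-1[(0,1)]-1* h1:-1[(1,0)]-1
p2 O@[(0,1)]: h1:-1[(0,0)]+1*
p3 X@[(0,0)] terminal -1; root [(1,1)] d5

value((1,1), X) = -1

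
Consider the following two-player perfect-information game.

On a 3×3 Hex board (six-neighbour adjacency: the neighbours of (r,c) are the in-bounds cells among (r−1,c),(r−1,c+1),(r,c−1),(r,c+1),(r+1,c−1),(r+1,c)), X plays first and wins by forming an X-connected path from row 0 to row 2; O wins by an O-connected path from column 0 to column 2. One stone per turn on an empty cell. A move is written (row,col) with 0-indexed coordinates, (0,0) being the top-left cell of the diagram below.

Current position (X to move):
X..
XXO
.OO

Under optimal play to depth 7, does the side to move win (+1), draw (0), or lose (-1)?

[X../XXO/.OO] X move#1: (0,1):-1/XX./XXO/.OO, (0,2):-1/X.X/XXO/.OO, (2,0):+1/X../XXO/XOO*
[X../XXO/XOO] end (terminal -1, O#2); searched X../XXO/.OO to 7

value(X../XXO/.OO, X) = +1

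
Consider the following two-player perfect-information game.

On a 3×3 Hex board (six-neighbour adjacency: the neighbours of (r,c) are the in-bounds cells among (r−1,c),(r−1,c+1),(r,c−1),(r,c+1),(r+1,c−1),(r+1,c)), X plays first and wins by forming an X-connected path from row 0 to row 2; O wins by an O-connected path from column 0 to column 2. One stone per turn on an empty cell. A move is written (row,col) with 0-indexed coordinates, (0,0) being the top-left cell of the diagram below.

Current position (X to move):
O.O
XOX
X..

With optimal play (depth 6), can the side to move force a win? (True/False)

p1 X@[O.O/XOX/X..]: (0,1)[OXO/XOX/X..]+1* (2,1)[O.O/XOX/XX.]-1 (2,2)[O.O/XOX/X.X]-1
p2 O@[OXO/XOX/X..] terminal -1; root [O.O/XOX/X..] d6

X winning at [O.O/XOX/X..]: True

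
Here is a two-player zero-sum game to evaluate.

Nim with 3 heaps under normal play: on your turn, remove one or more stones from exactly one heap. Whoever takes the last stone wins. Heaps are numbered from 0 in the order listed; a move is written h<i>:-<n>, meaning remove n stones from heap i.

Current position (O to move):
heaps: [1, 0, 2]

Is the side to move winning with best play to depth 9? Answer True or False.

ply 1, O at (1,0,2) | h0:-1=-1→(0,0,2); h2:-1=+1→(1,0,1)*; h2:-2=-1→(1,0,0)
ply 2, X at (1,0,1) | h0:-1=-1→(0,0,1)*; h2:-1=-1→(1,0,0)
ply 3, O at (0,0,1) | h2:-1=+1→(0,0,0)*
ply 4: (0,0,0) is terminal -1 (X); from (1,0,2) depth 9

O winning at [(1,0,2)]: True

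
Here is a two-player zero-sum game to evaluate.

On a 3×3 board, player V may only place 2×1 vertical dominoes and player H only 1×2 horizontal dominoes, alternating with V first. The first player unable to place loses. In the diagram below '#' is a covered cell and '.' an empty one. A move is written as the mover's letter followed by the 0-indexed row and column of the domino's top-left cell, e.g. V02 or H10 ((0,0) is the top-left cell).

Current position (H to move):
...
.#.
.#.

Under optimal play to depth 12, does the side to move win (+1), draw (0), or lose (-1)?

value(.../.#./.#., H) = -1

[.../.#./.#.] H move#1: H00:-1/##./.#./.#.*, H01:-1/.##/.#./.#.
[##./.#./.#.] V move#2: V02:+1/###/.##/.#.*, V10:+1/##./##./##., V12:+1/##./.##/.##
[###/.##/.#.] end (terminal -1, H#3); searched .../.#./.#. to 12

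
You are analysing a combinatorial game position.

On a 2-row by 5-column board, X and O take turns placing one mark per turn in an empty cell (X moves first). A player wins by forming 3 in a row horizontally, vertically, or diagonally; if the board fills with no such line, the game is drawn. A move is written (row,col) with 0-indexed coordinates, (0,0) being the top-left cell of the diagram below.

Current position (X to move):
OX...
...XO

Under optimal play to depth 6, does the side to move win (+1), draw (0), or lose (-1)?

value(OX.../...XO, X) = 0

[OX.../...XO] X move#1: (0,2):+0/OXX../...XO*, (0,3):+0/OX.X./...XO, (0,4):+0/OX..X/...XO, (1,0):+0/OX.../X..XO, (1,1):+0/OX.../.X.XO, (1,2):+0/OX.../..XXO
[OXX../...XO] O move#2: (0,3):+0/OXXO./...XO*, (0,4):-1/OXX.O/...XO, (1,0):-1/OXX../O..XO, (1,1):-1/OXX../.O.XO, (1,2):-1/OXX../..OXO
[OXXO./...XO] X move#3: (0,4):+0/OXXOX/...XO*, (1,0):+0/OXXO./X..XO, (1,1):+0/OXXO./.X.XO, (1,2):+0/OXXO./..XXO
[OXXOX/...XO] O move#4: (1,0):+0/OXXOX/O..XO*, (1,1):+0/OXXOX/.O.XO, (1,2):+0/OXXOX/..OXO
[OXXOX/O..XO] X move#5: (1,1):+0/OXXOX/OX.XO*, (1,2):+0/OXXOX/O.XXO
[OXXOX/OX.XO] O move#6: (1,2):+0/OXXOX/OXOXO*
[OXXOX/OXOXO] end (terminal +0, X#7); searched OX.../...XO to 6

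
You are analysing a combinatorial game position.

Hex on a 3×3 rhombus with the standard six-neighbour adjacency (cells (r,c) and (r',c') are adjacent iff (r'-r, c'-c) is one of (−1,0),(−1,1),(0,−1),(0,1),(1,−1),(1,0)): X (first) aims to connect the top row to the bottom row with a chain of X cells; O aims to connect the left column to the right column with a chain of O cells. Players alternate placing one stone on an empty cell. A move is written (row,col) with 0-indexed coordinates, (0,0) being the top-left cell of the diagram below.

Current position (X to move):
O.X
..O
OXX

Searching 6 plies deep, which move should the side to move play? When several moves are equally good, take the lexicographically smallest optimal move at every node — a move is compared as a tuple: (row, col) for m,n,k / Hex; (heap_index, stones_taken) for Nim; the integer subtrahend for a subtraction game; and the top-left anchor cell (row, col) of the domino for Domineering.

[O.X/..O/OXX] X move#1: (0,1):-1/OXX/..O/OXX, (1,0):-1/O.X/X.O/OXX, (1,1):+1/O.X/.XO/OXX*
[O.X/.XO/OXX] end (terminal -1, O#2); searched O.X/..O/OXX to 6

X's best at [O.X/..O/OXX]: (1,1)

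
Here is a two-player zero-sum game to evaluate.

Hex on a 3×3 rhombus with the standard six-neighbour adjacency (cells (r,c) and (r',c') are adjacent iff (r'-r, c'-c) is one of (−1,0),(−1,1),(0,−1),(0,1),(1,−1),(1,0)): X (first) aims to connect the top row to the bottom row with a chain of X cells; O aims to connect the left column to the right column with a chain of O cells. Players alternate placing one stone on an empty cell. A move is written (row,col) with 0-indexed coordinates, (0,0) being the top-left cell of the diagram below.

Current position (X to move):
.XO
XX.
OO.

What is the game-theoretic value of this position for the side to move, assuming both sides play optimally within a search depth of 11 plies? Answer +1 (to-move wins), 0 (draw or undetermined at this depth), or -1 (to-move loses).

value(.XO/XX./OO., X) = -1

ply 1, X at .XO/XX./OO. | (0,0)=-1→XXO/XX./OO.*; (1,2)=-1→.XO/XXX/OO.; (2,2)=-1→.XO/XX./OOX
ply 2, O at XXO/XX./OO. | (1,2)=+1→XXO/XXO/OO.*; (2,2)=+1→XXO/XX./OOO
ply 3: XXO/XXO/OO. is terminal -1 (X); from .XO/XX./OO. depth 11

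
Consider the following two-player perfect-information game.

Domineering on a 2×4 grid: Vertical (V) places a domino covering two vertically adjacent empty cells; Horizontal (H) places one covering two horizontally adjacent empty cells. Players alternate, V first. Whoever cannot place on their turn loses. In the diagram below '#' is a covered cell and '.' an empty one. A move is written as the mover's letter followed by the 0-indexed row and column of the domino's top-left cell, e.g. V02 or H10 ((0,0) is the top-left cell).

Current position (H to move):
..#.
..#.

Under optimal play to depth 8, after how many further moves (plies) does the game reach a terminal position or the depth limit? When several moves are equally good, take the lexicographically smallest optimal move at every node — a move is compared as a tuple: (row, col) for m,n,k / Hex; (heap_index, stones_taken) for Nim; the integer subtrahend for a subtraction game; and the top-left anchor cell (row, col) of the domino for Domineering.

p1 H@[..#./..#.]: H00[###./..#.]+1* H10[..#./###.]+1
p2 V@[###./..#.]: V03[####/..##]-1*
p3 H@[####/..##]: H10[####/####]+1*
p4 V@[####/####] terminal -1; root [..#./..#.] d8

PV length from [..#./..#.]: 3 plies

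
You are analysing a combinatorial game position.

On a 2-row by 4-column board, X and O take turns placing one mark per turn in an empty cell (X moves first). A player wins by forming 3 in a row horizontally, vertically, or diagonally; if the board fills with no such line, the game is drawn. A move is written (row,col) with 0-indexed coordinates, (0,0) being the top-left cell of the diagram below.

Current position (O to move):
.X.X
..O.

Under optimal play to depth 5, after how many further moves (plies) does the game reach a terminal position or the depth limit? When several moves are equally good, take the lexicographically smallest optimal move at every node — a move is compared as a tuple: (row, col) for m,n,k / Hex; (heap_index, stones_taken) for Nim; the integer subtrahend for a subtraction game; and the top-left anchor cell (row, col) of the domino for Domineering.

PV length from [.X.X/..O.]: 5 plies

p1 O@[.X.X/..O.]: (0,0)[OX.X/..O.]-1 (0,2)[.XOX/..O.]+0* (1,0)[.X.X/O.O.]-1 (1,1)[.X.X/.OO.]-1 (1,3)[.X.X/..OO]-1
p2 X@[.XOX/..O.]: (0,0)[XXOX/..O.]-1 (1,0)[.XOX/X.O.]+0* (1,1)[.XOX/.XO.]+0 (1,3)[.XOX/..OX]+0
p3 O@[.XOX/X.O.]: (0,0)[OXOX/X.O.]+0* (1,1)[.XOX/XOO.]+0 (1,3)[.XOX/X.OO]+0
p4 X@[OXOX/X.O.]: (1,1)[OXOX/XXO.]+0* (1,3)[OXOX/X.OX]+0
p5 O@[OXOX/XXO.]: (1,3)[OXOX/XXOO]+0*
p6 X@[OXOX/XXOO] terminal +0; root [.X.X/..O.] d5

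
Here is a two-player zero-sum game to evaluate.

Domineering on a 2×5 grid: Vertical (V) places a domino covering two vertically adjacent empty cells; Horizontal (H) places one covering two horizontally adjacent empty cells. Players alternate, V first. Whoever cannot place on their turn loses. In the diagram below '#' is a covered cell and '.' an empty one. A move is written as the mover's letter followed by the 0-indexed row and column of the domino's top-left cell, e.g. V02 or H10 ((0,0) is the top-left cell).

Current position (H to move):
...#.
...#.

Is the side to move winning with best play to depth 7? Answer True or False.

H winning at [...#./...#.]: False

ply 1, H at ...#./...#. | H00=-1→##.#./...#.*; H01=-1→.###./...#.; H10=-1→...#./##.#.; H11=-1→...#./.###.
ply 2, V at ##.#./...#. | V02=+1→####./..##.*; V04=-1→##.##/...##
ply 3, H at ####./..##. | H10=-1→####./####.*
ply 4, V at ####./####. | V04=+1→#####/#####*
ply 5: #####/##### is terminal -1 (H); from ...#./...#. depth 7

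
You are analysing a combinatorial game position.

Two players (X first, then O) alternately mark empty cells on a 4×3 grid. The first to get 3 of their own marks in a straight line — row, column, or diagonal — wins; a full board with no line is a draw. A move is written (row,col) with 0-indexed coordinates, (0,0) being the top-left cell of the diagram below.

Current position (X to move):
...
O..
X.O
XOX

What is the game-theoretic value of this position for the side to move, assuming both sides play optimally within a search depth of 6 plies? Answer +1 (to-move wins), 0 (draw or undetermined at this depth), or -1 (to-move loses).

value(.../O../X.O/XOX, X) = 0

p1 X@[.../O../X.O/XOX]: (0,0)[X../O../X.O/XOX]-1 (0,1)[.X./O../X.O/XOX]-1 (0,2)[..X/O../X.O/XOX]-1 (1,1)[.../OX./X.O/XOX]+0* (1,2)[.../O.X/X.O/XOX]+0 (2,1)[.../O../XXO/XOX]-1
p2 O@[.../OX./X.O/XOX]: (0,0)[O../OX./X.O/XOX]-1 (0,1)[.O./OX./X.O/XOX]-1 (0,2)[..O/OX./X.O/XOX]+0* (1,2)[.../OXO/X.O/XOX]-1 (2,1)[.../OX./XOO/XOX]-1
p3 X@[..O/OX./X.O/XOX]: (0,0)[X.O/OX./X.O/XOX]-1 (0,1)[.XO/OX./X.O/XOX]-1 (1,2)[..O/OXX/X.O/XOX]+0* (2,1)[..O/OX./XXO/XOX]-1
p4 O@[..O/OXX/X.O/XOX]: (0,0)[O.O/OXX/X.O/XOX]-1 (0,1)[.OO/OXX/X.O/XOX]-1 (2,1)[..O/OXX/XOO/XOX]+0*
p5 X@[..O/OXX/XOO/XOX]: (0,0)[X.O/OXX/XOO/XOX]+0* (0,1)[.XO/OXX/XOO/XOX]+0
p6 O@[X.O/OXX/XOO/XOX]: (0,1)[XOO/OXX/XOO/XOX]+0*
p7 X@[XOO/OXX/XOO/XOX] terminal +0; root [.../O../X.O/XOX] d6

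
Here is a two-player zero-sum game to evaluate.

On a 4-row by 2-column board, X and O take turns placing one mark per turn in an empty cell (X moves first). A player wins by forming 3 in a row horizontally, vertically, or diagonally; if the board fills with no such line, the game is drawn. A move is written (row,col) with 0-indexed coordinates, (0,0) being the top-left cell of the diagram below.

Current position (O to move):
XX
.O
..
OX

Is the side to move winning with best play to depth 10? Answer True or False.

O winning at [XX/.O/../OX]: False

p1 O@[XX/.O/../OX]: (1,0)[XX/OO/../OX]+0* (2,0)[XX/.O/O./OX]+0 (2,1)[XX/.O/.O/OX]+0
p2 X@[XX/OO/../OX]: (2,0)[XX/OO/X./OX]+0* (2,1)[XX/OO/.X/OX]-1
p3 O@[XX/OO/X./OX]: (2,1)[XX/OO/XO/OX]+0*
p4 X@[XX/OO/XO/OX] terminal +0; root [XX/.O/../OX] d10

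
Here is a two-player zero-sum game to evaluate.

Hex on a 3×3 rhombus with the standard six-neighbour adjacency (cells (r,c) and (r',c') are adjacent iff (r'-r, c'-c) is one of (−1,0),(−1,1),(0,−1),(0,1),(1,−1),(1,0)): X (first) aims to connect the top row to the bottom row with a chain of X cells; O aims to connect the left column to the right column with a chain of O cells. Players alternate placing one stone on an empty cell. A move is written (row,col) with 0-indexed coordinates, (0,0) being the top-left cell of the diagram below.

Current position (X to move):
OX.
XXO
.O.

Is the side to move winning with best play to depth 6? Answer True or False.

[OX./XXO/.O.] X move#1: (0,2):-1/OXX/XXO/.O., (2,0):+1/OX./XXO/XO.*, (2,2):-1/OX./XXO/.OX
[OX./XXO/XO.] end (terminal -1, O#2); searched OX./XXO/.O. to 6

X winning at [OX./XXO/.O.]: True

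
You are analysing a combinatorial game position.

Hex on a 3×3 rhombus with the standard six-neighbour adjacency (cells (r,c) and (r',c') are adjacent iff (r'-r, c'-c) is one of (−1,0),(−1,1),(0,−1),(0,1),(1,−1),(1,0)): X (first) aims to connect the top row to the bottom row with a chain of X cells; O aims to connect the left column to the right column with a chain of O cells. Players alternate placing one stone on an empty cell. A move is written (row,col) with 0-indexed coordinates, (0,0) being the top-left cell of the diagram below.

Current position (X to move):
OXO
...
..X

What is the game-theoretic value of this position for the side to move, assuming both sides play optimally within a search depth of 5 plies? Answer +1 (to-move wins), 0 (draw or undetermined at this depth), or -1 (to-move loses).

[OXO/.../..X] X move#1: (1,0):+1/OXO/X../..X*, (1,1):+1/OXO/.X./..X, (1,2):-1/OXO/..X/..X, (2,0):+1/OXO/.../X.X, (2,1):-1/OXO/.../.XX
[OXO/X../..X] O move#2: (1,1):-1/OXO/XO./..X*, (1,2):-1/OXO/X.O/..X, (2,0):-1/OXO/X../O.X, (2,1):-1/OXO/X../.OX
[OXO/XO./..X] X move#3: (1,2):-1/OXO/XOX/..X, (2,0):+1/OXO/XO./X.X*, (2,1):-1/OXO/XO./.XX
[OXO/XO./X.X] end (terminal -1, O#4); searched OXO/.../..X to 5

value(OXO/.../..X, X) = +1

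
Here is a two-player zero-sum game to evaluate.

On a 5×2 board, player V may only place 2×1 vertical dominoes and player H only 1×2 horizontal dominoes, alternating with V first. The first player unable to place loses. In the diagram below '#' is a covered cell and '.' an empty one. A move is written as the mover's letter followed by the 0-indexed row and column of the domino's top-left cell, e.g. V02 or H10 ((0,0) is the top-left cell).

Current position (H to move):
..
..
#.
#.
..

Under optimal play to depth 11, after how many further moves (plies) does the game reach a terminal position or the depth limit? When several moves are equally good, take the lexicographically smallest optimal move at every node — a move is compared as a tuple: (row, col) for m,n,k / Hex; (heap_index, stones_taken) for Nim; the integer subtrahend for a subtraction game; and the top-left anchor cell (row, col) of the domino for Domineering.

p1 H@[../../#./#./..]: H00[##/../#./#./..]+1* H10[../##/#./#./..]+1 H40[../../#./#./##]-1
p2 V@[##/../#./#./..]: V11[##/.#/##/#./..]-1* V21[##/../##/##/..]-1 V31[##/../#./##/.#]-1
p3 H@[##/.#/##/#./..]: H40[##/.#/##/#./##]+1*
p4 V@[##/.#/##/#./##] terminal -1; root [../../#./#./..] d11

PV length from [../../#./#./..]: 3 plies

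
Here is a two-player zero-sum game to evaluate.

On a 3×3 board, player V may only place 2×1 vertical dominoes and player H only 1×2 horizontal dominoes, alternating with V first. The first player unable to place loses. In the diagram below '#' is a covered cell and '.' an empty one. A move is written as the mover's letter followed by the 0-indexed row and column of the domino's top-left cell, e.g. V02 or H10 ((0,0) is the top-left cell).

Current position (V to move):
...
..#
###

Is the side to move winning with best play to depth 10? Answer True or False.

ply 1, V at .../..#/### | V00=-1→#../#.#/###; V01=+1→.#./.##/###*
ply 2: .#./.##/### is terminal -1 (H); from .../..#/### depth 10

V winning at [.../..#/###]: True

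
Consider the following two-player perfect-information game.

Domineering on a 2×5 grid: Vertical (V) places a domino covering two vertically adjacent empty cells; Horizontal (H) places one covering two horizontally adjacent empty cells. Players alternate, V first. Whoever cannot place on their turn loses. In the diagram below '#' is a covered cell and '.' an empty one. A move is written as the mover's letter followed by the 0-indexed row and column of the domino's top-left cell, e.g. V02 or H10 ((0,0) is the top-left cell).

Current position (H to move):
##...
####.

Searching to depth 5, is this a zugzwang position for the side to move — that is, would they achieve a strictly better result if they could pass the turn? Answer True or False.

[##.../####.] H move#1: H02:-1/####./####., H03:+1/##.##/####.*
[##.##/####.] end (terminal -1, V#2); searched ##.../####. to 5
pass branch (V moves first from the same position):
  | [##.../####.] V move#1: V04:-1/##..#/#####*
  | [##..#/#####] H move#2: H02:+1/#####/#####*
  | [#####/#####] end (terminal -1, V#3); searched ##.../####. to 5
H moving scores +1; H passing scores +1

zugzwang(##.../####., H) = False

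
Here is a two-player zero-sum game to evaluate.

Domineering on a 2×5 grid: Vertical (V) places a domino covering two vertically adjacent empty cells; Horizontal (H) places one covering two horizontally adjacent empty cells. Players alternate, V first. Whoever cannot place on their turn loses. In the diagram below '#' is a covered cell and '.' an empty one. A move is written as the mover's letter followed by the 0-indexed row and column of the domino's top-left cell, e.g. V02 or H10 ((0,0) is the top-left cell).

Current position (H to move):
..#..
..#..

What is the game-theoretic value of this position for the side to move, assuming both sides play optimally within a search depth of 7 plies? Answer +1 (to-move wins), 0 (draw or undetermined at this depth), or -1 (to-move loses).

value(..#../..#.., H) = -1

p1 H@[..#../..#..]: H00[###../..#..]-1* H03[..###/..#..]-1 H10[..#../###..]-1 H13[..#../..###]-1
p2 V@[###../..#..]: V03[####./..##.]+1* V04[###.#/..#.#]+1
p3 H@[####./..##.]: H10[####./####.]-1*
p4 V@[####./####.]: V04[#####/#####]+1*
p5 H@[#####/#####] terminal -1; root [..#../..#..] d7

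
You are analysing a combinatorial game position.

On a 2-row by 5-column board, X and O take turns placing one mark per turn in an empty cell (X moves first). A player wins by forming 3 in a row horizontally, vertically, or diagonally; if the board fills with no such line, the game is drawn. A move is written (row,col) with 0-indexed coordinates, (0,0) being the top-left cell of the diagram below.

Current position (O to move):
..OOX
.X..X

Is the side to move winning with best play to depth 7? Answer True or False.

O winning at [..OOX/.X..X]: True

[..OOX/.X..X] O move#1: (0,0):+0/O.OOX/.X..X, (0,1):+1/.OOOX/.X..X*, (1,0):+0/..OOX/OX..X, (1,2):+0/..OOX/.XO.X, (1,3):+0/..OOX/.X.OX
[.OOOX/.X..X] end (terminal -1, X#2); searched ..OOX/.X..X to 7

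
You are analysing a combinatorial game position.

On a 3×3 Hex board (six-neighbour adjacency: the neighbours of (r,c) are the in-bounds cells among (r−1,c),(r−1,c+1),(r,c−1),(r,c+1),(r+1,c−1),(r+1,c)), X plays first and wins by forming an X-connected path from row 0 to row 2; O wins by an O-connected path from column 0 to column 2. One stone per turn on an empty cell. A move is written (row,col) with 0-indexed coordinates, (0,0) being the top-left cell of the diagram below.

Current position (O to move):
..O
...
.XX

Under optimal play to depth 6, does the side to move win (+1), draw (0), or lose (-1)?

[..O/.../.XX] O move#1: (0,0):+1/O.O/.../.XX*, (0,1):+1/.OO/.../.XX, (1,0):+1/..O/O../.XX, (1,1):+1/..O/.O./.XX, (1,2):-1/..O/..O/.XX, (2,0):+1/..O/.../OXX
[O.O/.../.XX] X move#2: (0,1):-1/OXO/.../.XX*, (1,0):-1/O.O/X../.XX, (1,1):-1/O.O/.X./.XX, (1,2):-1/O.O/..X/.XX, (2,0):-1/O.O/.../XXX
[OXO/.../.XX] O move#3: (1,0):-1/OXO/O../.XX, (1,1):+1/OXO/.O./.XX*, (1,2):-1/OXO/..O/.XX, (2,0):-1/OXO/.../OXX
[OXO/.O./.XX] X move#4: (1,0):-1/OXO/XO./.XX*, (1,2):-1/OXO/.OX/.XX, (2,0):-1/OXO/.O./XXX
[OXO/XO./.XX] O move#5: (1,2):-1/OXO/XOO/.XX, (2,0):+1/OXO/XO./OXX*
[OXO/XO./OXX] end (terminal -1, X#6); searched ..O/.../.XX to 6

value(..O/.../.XX, O) = +1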